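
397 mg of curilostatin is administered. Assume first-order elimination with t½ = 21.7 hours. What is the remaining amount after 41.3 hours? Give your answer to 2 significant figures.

Number of half-lives: n = 41.3/21.7 ≈ 1.9032.
Remaining = 397 × (1/2)^1.9032 = 397 × 0.26734 ≈ 106.14 mg.

110 mg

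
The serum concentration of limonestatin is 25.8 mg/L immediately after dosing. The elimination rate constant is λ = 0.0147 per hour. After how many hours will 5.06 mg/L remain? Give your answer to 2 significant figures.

110 hours

t½ = ln 2 / λ = 0.69315 / 0.0147 ≈ 47.153 hours.
Fraction remaining = 5.06/25.8 ≈ 0.19612.
n = log₂(25.8/5.06) = ln(5.0988)/ln 2 ≈ 2.3502 half-lives.
t = n × t½ = 2.3502 × 47.153 ≈ 110.82 hours.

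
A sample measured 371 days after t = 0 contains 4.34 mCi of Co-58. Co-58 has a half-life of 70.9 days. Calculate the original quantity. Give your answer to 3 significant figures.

163 mCi

Number of half-lives elapsed: n = 371/70.9 ≈ 5.2327.
A₀ = A × 2^n = 4.34 × 2^5.2327 = 4.34 × 37.602 ≈ 163.19 mCi.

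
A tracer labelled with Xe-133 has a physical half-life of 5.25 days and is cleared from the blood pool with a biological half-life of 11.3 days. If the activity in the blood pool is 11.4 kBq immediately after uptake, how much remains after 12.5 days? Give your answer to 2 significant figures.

1/t_eff = 1/t_phys + 1/t_biol = 1/5.25 + 1/11.3 = 0.27897 per day.
t_eff = 5.25 × 11.3 / (5.25 + 11.3) ≈ 3.5846 days.
Remaining = 11.4 × (1/2)^(12.5/3.5846) = 11.4 × (1/2)^3.4871 ≈ 1.0166 kBq.

1.0 kBq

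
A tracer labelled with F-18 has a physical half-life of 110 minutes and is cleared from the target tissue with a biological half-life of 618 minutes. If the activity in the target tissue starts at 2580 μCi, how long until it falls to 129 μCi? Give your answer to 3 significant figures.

404 minutes

1/t_eff = 1/t_phys + 1/t_biol = 1/110 + 1/618 = 0.010709 per minute.
t_eff = 110 × 618 / (110 + 618) ≈ 93.379 minutes.
n = log₂(2580/129) ≈ 4.3219; t = 4.3219 × 93.379 ≈ 403.58 minutes.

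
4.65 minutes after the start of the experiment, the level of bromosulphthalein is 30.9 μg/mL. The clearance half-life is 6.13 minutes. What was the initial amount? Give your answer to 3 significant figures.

52.3 μg/mL

Number of half-lives elapsed: n = 4.65/6.13 ≈ 0.75856.
A₀ = A × 2^n = 30.9 × 2^0.75856 = 30.9 × 1.6918 ≈ 52.277 μg/mL.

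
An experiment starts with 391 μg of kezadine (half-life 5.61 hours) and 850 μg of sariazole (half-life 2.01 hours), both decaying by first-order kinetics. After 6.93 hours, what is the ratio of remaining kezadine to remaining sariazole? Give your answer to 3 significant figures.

2.13

kezadine: 391 × (1/2)^(6.93/5.61) = 391 × (1/2)^1.2353 ≈ 166.08 μg.
sariazole: 850 × (1/2)^(6.93/2.01) = 850 × (1/2)^3.4478 ≈ 77.9 μg.
Ratio ≈ 166.08 / 77.9 ≈ 2.1319.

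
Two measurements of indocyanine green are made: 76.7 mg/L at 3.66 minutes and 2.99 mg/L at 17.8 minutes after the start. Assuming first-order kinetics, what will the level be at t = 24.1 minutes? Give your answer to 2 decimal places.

Over Δt = 17.8 − 3.66 = 14.14 minutes, the level fell by a factor of 76.7/2.99 ≈ 25.652.
n = log₂(25.652) ≈ 4.681 half-lives, so t½ = 14.14/4.681 ≈ 3.0207 minutes.
From t = 17.8 to t = 24.1: 2.99 × (1/2)^((24.1−17.8)/3.0207) ≈ 0.70444 mg/L.

0.70 mg/L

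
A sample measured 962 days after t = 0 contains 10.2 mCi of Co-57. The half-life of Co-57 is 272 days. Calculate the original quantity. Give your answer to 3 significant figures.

Number of half-lives elapsed: n = 962/272 ≈ 3.5368.
A₀ = A × 2^n = 10.2 × 2^3.5368 = 10.2 × 11.606 ≈ 118.38 mCi.

118 mCi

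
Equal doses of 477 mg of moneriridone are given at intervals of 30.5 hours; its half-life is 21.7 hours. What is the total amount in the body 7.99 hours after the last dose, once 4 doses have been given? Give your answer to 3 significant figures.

582 mg

The 4 doses were given 99.49, 68.99, 38.49, 7.99 hours ago.
Total = 477·(1/2)^(99.49/21.7) + 477·(1/2)^(68.99/21.7) + 477·(1/2)^(38.49/21.7) + 477·(1/2)^(7.99/21.7)
      = 19.877 + 52.658 + 139.5 + 369.55 ≈ 581.59 mg.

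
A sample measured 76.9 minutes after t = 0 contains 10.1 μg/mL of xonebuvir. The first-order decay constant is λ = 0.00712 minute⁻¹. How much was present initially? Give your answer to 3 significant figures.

t½ = ln 2 / λ = 0.69315 / 0.00712 ≈ 97.352 minutes.
Number of half-lives elapsed: n = 76.9/97.352 ≈ 0.78992.
A₀ = A × 2^n = 10.1 × 2^0.78992 = 10.1 × 1.729 ≈ 17.463 μg/mL.

17.5 μg/mL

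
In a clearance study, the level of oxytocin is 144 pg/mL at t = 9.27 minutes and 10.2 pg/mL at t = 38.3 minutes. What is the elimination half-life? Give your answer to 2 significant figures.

7.6 minutes

Over Δt = 38.3 − 9.27 = 29.03 minutes, the level fell by a factor of 144/10.2 ≈ 14.118.
n = log₂(14.118) ≈ 3.8194 half-lives, so t½ = 29.03/3.8194 ≈ 7.6006 minutes.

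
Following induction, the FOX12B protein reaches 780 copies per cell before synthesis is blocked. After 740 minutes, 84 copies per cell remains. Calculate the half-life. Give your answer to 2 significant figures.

A/A₀ = 84/780 ≈ 0.10769.
n = log₂(9.2857) ≈ 3.215 half-lives elapsed in 740 minutes.
t½ = 740/3.215 ≈ 230.17 minutes.

230 minutes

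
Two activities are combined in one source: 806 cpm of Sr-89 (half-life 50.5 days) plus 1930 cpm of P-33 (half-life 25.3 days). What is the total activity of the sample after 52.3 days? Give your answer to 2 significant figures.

Sr-89: 806 × (1/2)^(52.3/50.5) = 806 × (1/2)^1.0356 ≈ 393.17 cpm.
P-33: 1930 × (1/2)^(52.3/25.3) = 1930 × (1/2)^2.0672 ≈ 460.54 cpm.
Total = 393.17 + 460.54 ≈ 853.71 cpm.

850 cpm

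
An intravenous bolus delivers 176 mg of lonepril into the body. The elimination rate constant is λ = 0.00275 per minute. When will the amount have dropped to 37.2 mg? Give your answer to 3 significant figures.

t½ = ln 2 / λ = 0.69315 / 0.00275 ≈ 252.05 minutes.
Fraction remaining = 37.2/176 ≈ 0.21136.
n = log₂(176/37.2) = ln(4.7312)/ln 2 ≈ 2.2422 half-lives.
t = n × t½ = 2.2422 × 252.05 ≈ 565.15 minutes.

565 minutes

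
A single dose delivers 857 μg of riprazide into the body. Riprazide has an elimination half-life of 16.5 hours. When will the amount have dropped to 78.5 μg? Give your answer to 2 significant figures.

Fraction remaining = 78.5/857 ≈ 0.091599.
n = log₂(857/78.5) = ln(10.917)/ln 2 ≈ 3.4485 half-lives.
t = n × t½ = 3.4485 × 16.5 ≈ 56.901 hours.

57 hours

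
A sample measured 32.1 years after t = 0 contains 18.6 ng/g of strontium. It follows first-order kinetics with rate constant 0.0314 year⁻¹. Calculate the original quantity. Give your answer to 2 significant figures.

t½ = ln 2 / λ = 0.69315 / 0.0314 ≈ 22.075 years.
Number of half-lives elapsed: n = 32.1/22.075 ≈ 1.4542.
A₀ = A × 2^n = 18.6 × 2^1.4542 = 18.6 × 2.74 ≈ 50.963 ng/g.

51 ng/g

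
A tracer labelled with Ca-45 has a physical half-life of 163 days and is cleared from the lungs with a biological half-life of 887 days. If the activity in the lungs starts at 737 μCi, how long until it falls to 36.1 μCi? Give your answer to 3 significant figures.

1/t_eff = 1/t_phys + 1/t_biol = 1/163 + 1/887 = 0.0072624 per day.
t_eff = 163 × 887 / (163 + 887) ≈ 137.7 days.
n = log₂(737/36.1) ≈ 4.3516; t = 4.3516 × 137.7 ≈ 599.2 days.

599 days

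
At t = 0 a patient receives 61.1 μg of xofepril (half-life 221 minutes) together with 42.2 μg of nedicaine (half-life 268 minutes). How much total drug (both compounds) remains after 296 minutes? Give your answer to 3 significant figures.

43.8 μg

xofepril: 61.1 × (1/2)^(296/221) = 61.1 × (1/2)^1.3394 ≈ 24.146 μg.
nedicaine: 42.2 × (1/2)^(296/268) = 42.2 × (1/2)^1.1045 ≈ 19.626 μg.
Total = 24.146 + 19.626 ≈ 43.772 μg.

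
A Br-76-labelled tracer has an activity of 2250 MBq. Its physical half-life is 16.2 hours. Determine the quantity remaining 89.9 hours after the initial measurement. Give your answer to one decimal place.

48.0 MBq

Number of half-lives: n = 89.9/16.2 ≈ 5.5494.
Remaining = 2250 × (1/2)^5.5494 = 2250 × 0.021354 ≈ 48.045 MBq.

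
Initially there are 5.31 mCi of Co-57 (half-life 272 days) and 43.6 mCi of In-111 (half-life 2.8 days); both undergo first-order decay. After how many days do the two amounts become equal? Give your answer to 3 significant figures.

8.59 days

Set 5.31·(1/2)^(t/272) = 43.6·(1/2)^(t/2.8).
Taking log₂: log₂(5.31/43.6) = t·(1/272 − 1/2.8).
log₂(0.12179) = -3.0375; 1/272 − 1/2.8 = -0.35347.
t = -3.0375 / -0.35347 ≈ 8.5936 days.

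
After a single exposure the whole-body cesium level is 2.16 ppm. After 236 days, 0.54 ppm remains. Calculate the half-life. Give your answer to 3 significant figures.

A/A₀ = 0.54/2.16 ≈ 0.25.
n = log₂(4) ≈ 2 half-lives elapsed in 236 days.
t½ = 236/2 ≈ 118 days.

118 days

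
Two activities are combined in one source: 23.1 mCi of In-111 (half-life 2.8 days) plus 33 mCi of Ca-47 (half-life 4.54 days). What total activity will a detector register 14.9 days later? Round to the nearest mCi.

4 mCi

In-111: 23.1 × (1/2)^(14.9/2.8) = 23.1 × (1/2)^5.3214 ≈ 0.5777 mCi.
Ca-47: 33 × (1/2)^(14.9/4.54) = 33 × (1/2)^3.2819 ≈ 3.3928 mCi.
Total = 0.5777 + 3.3928 ≈ 3.9705 mCi.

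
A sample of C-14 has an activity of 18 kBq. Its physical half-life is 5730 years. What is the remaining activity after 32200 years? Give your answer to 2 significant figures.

0.37 kBq

Number of half-lives: n = 32200/5730 ≈ 5.6195.
Remaining = 18 × (1/2)^5.6195 = 18 × 0.02034 ≈ 0.36612 kBq.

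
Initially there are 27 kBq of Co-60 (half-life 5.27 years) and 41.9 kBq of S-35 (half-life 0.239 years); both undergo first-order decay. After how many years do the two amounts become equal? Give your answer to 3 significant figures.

Set 27·(1/2)^(t/5.27) = 41.9·(1/2)^(t/0.239).
Taking log₂: log₂(27/41.9) = t·(1/5.27 − 1/0.239).
log₂(0.64439) = -0.63399; 1/5.27 − 1/0.239 = -3.9943.
t = -0.63399 / -3.9943 ≈ 0.15872 years.

0.159 years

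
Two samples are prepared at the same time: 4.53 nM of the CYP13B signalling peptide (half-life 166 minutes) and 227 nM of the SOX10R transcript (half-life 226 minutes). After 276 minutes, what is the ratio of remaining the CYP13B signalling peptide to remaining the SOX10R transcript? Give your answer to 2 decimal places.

CYP13B signalling peptide: 4.53 × (1/2)^(276/166) = 4.53 × (1/2)^1.6627 ≈ 1.4308 nM.
SOX10R transcript: 227 × (1/2)^(276/226) = 227 × (1/2)^1.2212 ≈ 97.364 nM.
Ratio ≈ 1.4308 / 97.364 ≈ 0.014696.

0.01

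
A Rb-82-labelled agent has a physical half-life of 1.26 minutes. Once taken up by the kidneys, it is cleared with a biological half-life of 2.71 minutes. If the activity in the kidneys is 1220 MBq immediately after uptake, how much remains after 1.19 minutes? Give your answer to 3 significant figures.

1/t_eff = 1/t_phys + 1/t_biol = 1/1.26 + 1/2.71 = 1.1627 per minute.
t_eff = 1.26 × 2.71 / (1.26 + 2.71) ≈ 0.8601 minutes.
Remaining = 1220 × (1/2)^(1.19/0.8601) = 1220 × (1/2)^1.3836 ≈ 467.59 MBq.

468 MBq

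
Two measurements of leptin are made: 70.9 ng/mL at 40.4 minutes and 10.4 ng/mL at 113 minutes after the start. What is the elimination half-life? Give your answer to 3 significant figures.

26.2 minutes

Over Δt = 113 − 40.4 = 72.6 minutes, the level fell by a factor of 70.9/10.4 ≈ 6.8173.
n = log₂(6.8173) ≈ 2.7692 half-lives, so t½ = 72.6/2.7692 ≈ 26.217 minutes.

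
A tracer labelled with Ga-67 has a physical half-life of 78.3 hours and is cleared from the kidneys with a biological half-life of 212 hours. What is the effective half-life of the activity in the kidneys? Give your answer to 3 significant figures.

1/t_eff = 1/t_phys + 1/t_biol = 1/78.3 + 1/212 = 0.017488 per hour.
t_eff = 78.3 × 212 / (78.3 + 212) ≈ 57.181 hours.

57.2 hours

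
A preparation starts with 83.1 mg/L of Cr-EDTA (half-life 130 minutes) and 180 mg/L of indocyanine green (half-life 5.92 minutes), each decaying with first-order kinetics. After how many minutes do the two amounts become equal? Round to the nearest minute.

Set 83.1·(1/2)^(t/130) = 180·(1/2)^(t/5.92).
Taking log₂: log₂(83.1/180) = t·(1/130 − 1/5.92).
log₂(0.46167) = -1.1151; 1/130 − 1/5.92 = -0.16123.
t = -1.1151 / -0.16123 ≈ 6.9162 minutes.

7 minutes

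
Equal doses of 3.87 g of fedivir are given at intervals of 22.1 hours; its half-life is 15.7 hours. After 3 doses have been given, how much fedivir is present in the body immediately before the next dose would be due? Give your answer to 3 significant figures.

The 3 doses were given 66.3, 44.2, 22.1 hours ago.
Total = 3.87·(1/2)^(66.3/15.7) + 3.87·(1/2)^(44.2/15.7) + 3.87·(1/2)^(22.1/15.7)
      = 0.20724 + 0.54983 + 1.4587 ≈ 2.2158 g.

2.22 g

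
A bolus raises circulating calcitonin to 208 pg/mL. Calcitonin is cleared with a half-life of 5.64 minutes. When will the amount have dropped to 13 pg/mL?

13/208 = 1/16, so 4 half-lives have elapsed.
t = 4 × 5.64 = 22.56 minutes.

22.56 minutes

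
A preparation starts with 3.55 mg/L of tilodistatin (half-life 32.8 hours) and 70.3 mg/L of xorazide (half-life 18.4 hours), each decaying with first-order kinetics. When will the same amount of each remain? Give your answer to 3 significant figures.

181 hours

Set 3.55·(1/2)^(t/32.8) = 70.3·(1/2)^(t/18.4).
Taking log₂: log₂(3.55/70.3) = t·(1/32.8 − 1/18.4).
log₂(0.050498) = -4.3076; 1/32.8 − 1/18.4 = -0.02386.
t = -4.3076 / -0.02386 ≈ 180.54 hours.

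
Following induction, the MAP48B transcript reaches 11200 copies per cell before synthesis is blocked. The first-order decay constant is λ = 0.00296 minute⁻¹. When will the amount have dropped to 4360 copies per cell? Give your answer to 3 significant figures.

t½ = ln 2 / λ = 0.69315 / 0.00296 ≈ 234.17 minutes.
Fraction remaining = 4360/11200 ≈ 0.38929.
n = log₂(11200/4360) = ln(2.5688)/ln 2 ≈ 1.3611 half-lives.
t = n × t½ = 1.3611 × 234.17 ≈ 318.73 minutes.

319 minutes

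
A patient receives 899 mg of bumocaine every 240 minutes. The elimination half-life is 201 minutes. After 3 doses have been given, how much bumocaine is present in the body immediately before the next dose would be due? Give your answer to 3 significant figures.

The 3 doses were given 720, 480, 240 minutes ago.
Total = 899·(1/2)^(720/201) + 899·(1/2)^(480/201) + 899·(1/2)^(240/201)
      = 75.066 + 171.74 + 392.94 ≈ 639.75 mg.

640 mg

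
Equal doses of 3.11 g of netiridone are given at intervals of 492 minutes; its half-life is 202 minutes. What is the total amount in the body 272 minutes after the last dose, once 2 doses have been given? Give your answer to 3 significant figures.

1.45 g

The 2 doses were given 764, 272 minutes ago.
Total = 3.11·(1/2)^(764/202) + 3.11·(1/2)^(272/202)
      = 0.22605 + 1.223 ≈ 1.449 g.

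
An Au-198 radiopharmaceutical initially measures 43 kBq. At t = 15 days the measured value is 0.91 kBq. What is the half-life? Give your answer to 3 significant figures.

2.70 days

A/A₀ = 0.91/43 ≈ 0.021163.
n = log₂(47.253) ≈ 5.5623 half-lives elapsed in 15 days.
t½ = 15/5.5623 ≈ 2.6967 days.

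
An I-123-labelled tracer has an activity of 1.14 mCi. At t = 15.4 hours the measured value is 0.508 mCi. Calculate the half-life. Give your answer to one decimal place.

A/A₀ = 0.508/1.14 ≈ 0.44561.
n = log₂(2.2441) ≈ 1.1661 half-lives elapsed in 15.4 hours.
t½ = 15.4/1.1661 ≈ 13.206 hours.

13.2 hours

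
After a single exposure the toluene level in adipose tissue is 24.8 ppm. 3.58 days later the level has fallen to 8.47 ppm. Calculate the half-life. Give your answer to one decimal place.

2.3 days

A/A₀ = 8.47/24.8 ≈ 0.34153.
n = log₂(2.928) ≈ 1.5499 half-lives elapsed in 3.58 days.
t½ = 3.58/1.5499 ≈ 2.3098 days.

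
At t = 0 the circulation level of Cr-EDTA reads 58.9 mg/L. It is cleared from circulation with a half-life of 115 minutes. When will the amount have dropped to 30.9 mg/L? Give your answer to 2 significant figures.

Fraction remaining = 30.9/58.9 ≈ 0.52462.
n = log₂(58.9/30.9) = ln(1.9061)/ln 2 ≈ 0.93066 half-lives.
t = n × t½ = 0.93066 × 115 ≈ 107.03 minutes.

110 minutes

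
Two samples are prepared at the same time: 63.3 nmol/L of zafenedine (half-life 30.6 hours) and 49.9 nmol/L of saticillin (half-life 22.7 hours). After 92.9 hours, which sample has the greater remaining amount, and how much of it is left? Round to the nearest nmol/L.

zafenedine, 8 nmol/L

zafenedine: 63.3 × (1/2)^3.0359 ≈ 7.7178 nmol/L.
saticillin: 49.9 × (1/2)^4.0925 ≈ 2.925 nmol/L.
Zafenedine has more remaining, at ≈ 7.7178 nmol/L.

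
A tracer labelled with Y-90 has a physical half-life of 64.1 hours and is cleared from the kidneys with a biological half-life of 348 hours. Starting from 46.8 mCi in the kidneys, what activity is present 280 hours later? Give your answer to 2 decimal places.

1.30 mCi

1/t_eff = 1/t_phys + 1/t_biol = 1/64.1 + 1/348 = 0.018474 per hour.
t_eff = 64.1 × 348 / (64.1 + 348) ≈ 54.13 hours.
Remaining = 46.8 × (1/2)^(280/54.13) = 46.8 × (1/2)^5.1728 ≈ 1.2974 mCi.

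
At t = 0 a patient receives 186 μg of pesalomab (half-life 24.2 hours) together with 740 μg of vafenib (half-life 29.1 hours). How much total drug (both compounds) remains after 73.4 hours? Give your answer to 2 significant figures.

150 μg

pesalomab: 186 × (1/2)^(73.4/24.2) = 186 × (1/2)^3.0331 ≈ 22.723 μg.
vafenib: 740 × (1/2)^(73.4/29.1) = 740 × (1/2)^2.5223 ≈ 128.8 μg.
Total = 22.723 + 128.8 ≈ 151.53 μg.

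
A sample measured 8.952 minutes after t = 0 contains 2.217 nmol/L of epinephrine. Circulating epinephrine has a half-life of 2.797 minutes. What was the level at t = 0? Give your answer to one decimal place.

20.4 nmol/L

Number of half-lives elapsed: n = 8.952/2.797 ≈ 3.2006.
A₀ = A × 2^n = 2.217 × 2^3.2006 = 2.217 × 9.1932 ≈ 20.381 nmol/L.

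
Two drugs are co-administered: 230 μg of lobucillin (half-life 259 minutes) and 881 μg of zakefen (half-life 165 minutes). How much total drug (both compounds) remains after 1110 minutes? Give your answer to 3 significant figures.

lobucillin: 230 × (1/2)^(1110/259) = 230 × (1/2)^4.2857 ≈ 11.792 μg.
zakefen: 881 × (1/2)^(1110/165) = 881 × (1/2)^6.7273 ≈ 8.3151 μg.
Total = 11.792 + 8.3151 ≈ 20.107 μg.

20.1 μg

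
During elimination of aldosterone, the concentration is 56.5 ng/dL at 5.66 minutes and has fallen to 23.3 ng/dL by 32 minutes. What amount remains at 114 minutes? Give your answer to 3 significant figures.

1.48 ng/dL

Over Δt = 32 − 5.66 = 26.34 minutes, the level fell by a factor of 56.5/23.3 ≈ 2.4249.
n = log₂(2.4249) ≈ 1.2779 half-lives, so t½ = 26.34/1.2779 ≈ 20.612 minutes.
From t = 32 to t = 114: 23.3 × (1/2)^((114−32)/20.612) ≈ 1.4783 ng/dL.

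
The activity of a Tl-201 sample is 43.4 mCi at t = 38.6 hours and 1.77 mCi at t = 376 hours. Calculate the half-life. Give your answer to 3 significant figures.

73.1 hours

Over Δt = 376 − 38.6 = 337.4 hours, the level fell by a factor of 43.4/1.77 ≈ 24.52.
n = log₂(24.52) ≈ 4.6159 half-lives, so t½ = 337.4/4.6159 ≈ 73.096 hours.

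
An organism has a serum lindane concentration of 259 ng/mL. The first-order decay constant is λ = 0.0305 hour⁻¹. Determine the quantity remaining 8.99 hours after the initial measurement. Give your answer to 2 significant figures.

t½ = ln 2 / λ = 0.69315 / 0.0305 ≈ 22.726 hours.
Number of half-lives: n = 8.99/22.726 ≈ 0.39558.
Remaining = 259 × (1/2)^0.39558 = 259 × 0.76018 ≈ 196.89 ng/mL.

200 ng/mL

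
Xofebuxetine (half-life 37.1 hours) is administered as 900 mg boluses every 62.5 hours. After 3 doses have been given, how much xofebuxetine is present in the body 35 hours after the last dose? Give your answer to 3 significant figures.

The 3 doses were given 160, 97.5, 35 hours ago.
Total = 900·(1/2)^(160/37.1) + 900·(1/2)^(97.5/37.1) + 900·(1/2)^(35/37.1)
      = 45.29 + 145.59 + 468.01 ≈ 658.88 mg.

659 mg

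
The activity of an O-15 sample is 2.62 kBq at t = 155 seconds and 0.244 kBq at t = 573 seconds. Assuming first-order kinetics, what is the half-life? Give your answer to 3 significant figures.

Over Δt = 573 − 155 = 418 seconds, the level fell by a factor of 2.62/0.244 ≈ 10.738.
n = log₂(10.738) ≈ 3.4246 half-lives, so t½ = 418/3.4246 ≈ 122.06 seconds.

122 seconds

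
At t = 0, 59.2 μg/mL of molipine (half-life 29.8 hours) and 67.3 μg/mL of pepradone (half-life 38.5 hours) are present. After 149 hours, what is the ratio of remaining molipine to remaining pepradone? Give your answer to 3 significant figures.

molipine: 59.2 × (1/2)^(149/29.8) = 59.2 × (1/2)^5 ≈ 1.85 μg/mL.
pepradone: 67.3 × (1/2)^(149/38.5) = 67.3 × (1/2)^3.8701 ≈ 4.6025 μg/mL.
Ratio ≈ 1.85 / 4.6025 ≈ 0.40196.

0.402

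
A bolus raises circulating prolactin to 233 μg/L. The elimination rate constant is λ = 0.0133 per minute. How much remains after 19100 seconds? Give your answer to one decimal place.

3.4 μg/L

t½ = ln 2 / λ = 0.69315 / 0.0133 ≈ 52.116 minutes.
Convert the elapsed time: 19100 seconds = 318.333 minutes.
Number of half-lives: n = 318.333/52.116 ≈ 6.1081.
Remaining = 233 × (1/2)^6.1081 = 233 × 0.014497 ≈ 3.3777 μg/L.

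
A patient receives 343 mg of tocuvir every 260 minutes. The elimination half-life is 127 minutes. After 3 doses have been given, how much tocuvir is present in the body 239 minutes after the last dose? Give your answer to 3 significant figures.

121 mg

The 3 doses were given 759, 499, 239 minutes ago.
Total = 343·(1/2)^(759/127) + 343·(1/2)^(499/127) + 343·(1/2)^(239/127)
      = 5.4478 + 22.517 + 93.066 ≈ 121.03 mg.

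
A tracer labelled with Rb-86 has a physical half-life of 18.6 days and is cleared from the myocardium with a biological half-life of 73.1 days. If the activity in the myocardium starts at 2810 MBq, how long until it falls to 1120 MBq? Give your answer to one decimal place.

1/t_eff = 1/t_phys + 1/t_biol = 1/18.6 + 1/73.1 = 0.067443 per day.
t_eff = 18.6 × 73.1 / (18.6 + 73.1) ≈ 14.827 days.
n = log₂(2810/1120) ≈ 1.3271; t = 1.3271 × 14.827 ≈ 19.677 days.

19.7 days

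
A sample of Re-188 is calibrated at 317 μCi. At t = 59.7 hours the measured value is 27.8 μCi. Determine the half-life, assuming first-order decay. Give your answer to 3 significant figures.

17.0 hours

A/A₀ = 27.8/317 ≈ 0.087697.
n = log₂(11.403) ≈ 3.5113 half-lives elapsed in 59.7 hours.
t½ = 59.7/3.5113 ≈ 17.002 hours.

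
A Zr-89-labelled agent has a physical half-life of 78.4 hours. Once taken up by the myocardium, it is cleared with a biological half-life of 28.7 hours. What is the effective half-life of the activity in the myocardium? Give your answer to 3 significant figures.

1/t_eff = 1/t_phys + 1/t_biol = 1/78.4 + 1/28.7 = 0.047598 per hour.
t_eff = 78.4 × 28.7 / (78.4 + 28.7) ≈ 21.009 hours.

21.0 hours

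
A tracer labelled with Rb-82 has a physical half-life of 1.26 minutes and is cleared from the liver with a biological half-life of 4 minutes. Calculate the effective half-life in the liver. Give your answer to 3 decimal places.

1/t_eff = 1/t_phys + 1/t_biol = 1/1.26 + 1/4 = 1.0437 per minute.
t_eff = 1.26 × 4 / (1.26 + 4) ≈ 0.95817 minutes.

0.958 minutes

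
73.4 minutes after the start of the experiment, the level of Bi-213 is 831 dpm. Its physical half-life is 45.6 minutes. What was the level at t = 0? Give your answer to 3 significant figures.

2540 dpm

Number of half-lives elapsed: n = 73.4/45.6 ≈ 1.6096.
A₀ = A × 2^n = 831 × 2^1.6096 = 831 × 3.0518 ≈ 2536 dpm.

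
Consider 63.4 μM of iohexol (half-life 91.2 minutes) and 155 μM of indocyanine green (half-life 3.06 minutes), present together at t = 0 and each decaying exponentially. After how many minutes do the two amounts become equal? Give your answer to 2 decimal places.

4.08 minutes

Set 63.4·(1/2)^(t/91.2) = 155·(1/2)^(t/3.06).
Taking log₂: log₂(63.4/155) = t·(1/91.2 − 1/3.06).
log₂(0.40903) = -1.2897; 1/91.2 − 1/3.06 = -0.31583.
t = -1.2897 / -0.31583 ≈ 4.0835 minutes.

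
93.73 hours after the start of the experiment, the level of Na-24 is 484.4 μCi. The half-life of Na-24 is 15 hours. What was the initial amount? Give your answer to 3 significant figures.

36800 μCi

Number of half-lives elapsed: n = 93.73/15 ≈ 6.2487.
A₀ = A × 2^n = 484.4 × 2^6.2487 = 484.4 × 76.039 ≈ 36833 μCi.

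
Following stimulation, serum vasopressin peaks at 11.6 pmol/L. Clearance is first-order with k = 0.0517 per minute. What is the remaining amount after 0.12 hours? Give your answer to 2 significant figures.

8.0 pmol/L

t½ = ln 2 / k = 0.69315 / 0.0517 ≈ 13.407 minutes.
Convert the elapsed time: 0.12 hours = 7.2 minutes.
Number of half-lives: n = 7.2/13.407 ≈ 0.53703.
Remaining = 11.6 × (1/2)^0.53703 = 11.6 × 0.68919 ≈ 7.9946 pmol/L.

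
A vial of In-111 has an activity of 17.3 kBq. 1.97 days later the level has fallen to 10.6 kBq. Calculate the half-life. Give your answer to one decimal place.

A/A₀ = 10.6/17.3 ≈ 0.61272.
n = log₂(1.6321) ≈ 0.70671 half-lives elapsed in 1.97 days.
t½ = 1.97/0.70671 ≈ 2.7876 days.

2.8 days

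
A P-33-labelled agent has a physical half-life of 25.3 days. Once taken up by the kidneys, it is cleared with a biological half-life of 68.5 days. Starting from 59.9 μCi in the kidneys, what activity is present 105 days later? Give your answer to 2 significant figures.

1/t_eff = 1/t_phys + 1/t_biol = 1/25.3 + 1/68.5 = 0.054124 per day.
t_eff = 25.3 × 68.5 / (25.3 + 68.5) ≈ 18.476 days.
Remaining = 59.9 × (1/2)^(105/18.476) = 59.9 × (1/2)^5.683 ≈ 1.1659 μCi.

1.2 μCi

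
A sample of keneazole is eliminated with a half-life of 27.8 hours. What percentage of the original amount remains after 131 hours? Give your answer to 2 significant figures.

n = 131/27.8 ≈ 4.7122 half-lives.
Fraction remaining = (1/2)^4.7122 ≈ 0.038148, i.e. 3.8148%.

3.8%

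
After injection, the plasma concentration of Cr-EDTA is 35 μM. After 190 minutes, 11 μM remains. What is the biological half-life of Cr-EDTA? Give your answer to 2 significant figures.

110 minutes

A/A₀ = 11/35 ≈ 0.31429.
n = log₂(3.1818) ≈ 1.6699 half-lives elapsed in 190 minutes.
t½ = 190/1.6699 ≈ 113.78 minutes.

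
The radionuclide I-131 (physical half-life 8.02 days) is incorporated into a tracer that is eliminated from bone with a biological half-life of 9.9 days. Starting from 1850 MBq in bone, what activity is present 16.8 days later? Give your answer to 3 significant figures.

134 MBq

1/t_eff = 1/t_phys + 1/t_biol = 1/8.02 + 1/9.9 = 0.2257 per day.
t_eff = 8.02 × 9.9 / (8.02 + 9.9) ≈ 4.4307 days.
Remaining = 1850 × (1/2)^(16.8/4.4307) = 1850 × (1/2)^3.7917 ≈ 133.58 MBq.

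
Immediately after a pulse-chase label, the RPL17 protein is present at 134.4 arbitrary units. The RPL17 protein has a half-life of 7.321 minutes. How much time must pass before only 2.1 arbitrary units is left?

43.926 minutes

2.1/134.4 = 1/64, so 6 half-lives have elapsed.
t = 6 × 7.321 = 43.926 minutes.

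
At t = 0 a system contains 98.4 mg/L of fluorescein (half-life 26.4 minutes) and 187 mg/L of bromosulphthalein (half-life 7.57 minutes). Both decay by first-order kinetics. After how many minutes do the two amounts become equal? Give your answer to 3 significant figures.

9.83 minutes

Set 98.4·(1/2)^(t/26.4) = 187·(1/2)^(t/7.57).
Taking log₂: log₂(98.4/187) = t·(1/26.4 − 1/7.57).
log₂(0.5262) = -0.92631; 1/26.4 − 1/7.57 = -0.094222.
t = -0.92631 / -0.094222 ≈ 9.8312 minutes.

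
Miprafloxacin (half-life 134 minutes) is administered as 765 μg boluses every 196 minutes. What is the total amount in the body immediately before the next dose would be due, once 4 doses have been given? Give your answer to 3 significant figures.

The 4 doses were given 784, 588, 392, 196 minutes ago.
Total = 765·(1/2)^(784/134) + 765·(1/2)^(588/134) + 765·(1/2)^(392/134) + 765·(1/2)^(196/134)
      = 13.256 + 36.536 + 100.7 + 277.55 ≈ 428.05 μg.

428 μg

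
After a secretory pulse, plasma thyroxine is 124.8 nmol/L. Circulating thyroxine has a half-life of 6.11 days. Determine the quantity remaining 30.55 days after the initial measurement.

Elapsed time is 5 half-lives (30.55/6.11).
Each half-life halves the amount: 124.8 × (1/2)^5 = 124.8/32 = 3.9 nmol/L.

3.9 nmol/L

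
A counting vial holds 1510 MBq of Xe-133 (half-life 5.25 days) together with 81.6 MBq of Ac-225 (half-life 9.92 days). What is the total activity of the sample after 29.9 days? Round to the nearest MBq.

Xe-133: 1510 × (1/2)^(29.9/5.25) = 1510 × (1/2)^5.6952 ≈ 29.143 MBq.
Ac-225: 81.6 × (1/2)^(29.9/9.92) = 81.6 × (1/2)^3.0141 ≈ 10.101 MBq.
Total = 29.143 + 10.101 ≈ 39.244 MBq.

39 MBq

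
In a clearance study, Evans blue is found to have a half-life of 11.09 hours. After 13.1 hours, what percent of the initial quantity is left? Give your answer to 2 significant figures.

44%

n = 13.1/11.09 ≈ 1.1812 half-lives.
Fraction remaining = (1/2)^1.1812 ≈ 0.44097, i.e. 44.097%.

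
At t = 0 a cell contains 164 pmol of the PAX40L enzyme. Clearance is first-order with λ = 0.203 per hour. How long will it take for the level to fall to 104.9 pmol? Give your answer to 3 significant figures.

2.20 hours

t½ = ln 2 / λ = 0.69315 / 0.203 ≈ 3.4145 hours.
Fraction remaining = 104.9/164 ≈ 0.63963.
n = log₂(164/104.9) = ln(1.5634)/ln 2 ≈ 0.64468 half-lives.
t = n × t½ = 0.64468 × 3.4145 ≈ 2.2013 hours.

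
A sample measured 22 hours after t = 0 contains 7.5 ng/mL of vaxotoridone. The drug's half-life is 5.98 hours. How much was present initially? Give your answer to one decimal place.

Number of half-lives elapsed: n = 22/5.98 ≈ 3.6789.
A₀ = A × 2^n = 7.5 × 2^3.6789 = 7.5 × 12.808 ≈ 96.057 ng/mL.

96.1 ng/mL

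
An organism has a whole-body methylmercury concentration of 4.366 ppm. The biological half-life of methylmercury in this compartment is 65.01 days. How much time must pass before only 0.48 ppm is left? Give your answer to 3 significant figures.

Fraction remaining = 0.48/4.366 ≈ 0.10994.
n = log₂(4.366/0.48) = ln(9.0958)/ln 2 ≈ 3.1852 half-lives.
t = n × t½ = 3.1852 × 65.01 ≈ 207.07 days.

207 days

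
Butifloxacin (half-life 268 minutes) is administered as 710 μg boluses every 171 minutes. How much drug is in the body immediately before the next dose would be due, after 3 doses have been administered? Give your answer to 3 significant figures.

938 μg

The 3 doses were given 513, 342, 171 minutes ago.
Total = 710·(1/2)^(513/268) + 710·(1/2)^(342/268) + 710·(1/2)^(171/268)
      = 188.38 + 293.16 + 456.23 ≈ 937.77 μg.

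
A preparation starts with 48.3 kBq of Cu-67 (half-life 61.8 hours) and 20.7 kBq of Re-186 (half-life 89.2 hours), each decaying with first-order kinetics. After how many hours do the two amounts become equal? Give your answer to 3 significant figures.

Set 48.3·(1/2)^(t/61.8) = 20.7·(1/2)^(t/89.2).
Taking log₂: log₂(48.3/20.7) = t·(1/61.8 − 1/89.2).
log₂(2.3333) = 1.2224; 1/61.8 − 1/89.2 = 0.0049705.
t = 1.2224 / 0.0049705 ≈ 245.93 hours.

246 hours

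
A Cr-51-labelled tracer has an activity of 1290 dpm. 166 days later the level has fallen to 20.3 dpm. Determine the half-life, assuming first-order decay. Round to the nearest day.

28 days

A/A₀ = 20.3/1290 ≈ 0.015736.
n = log₂(63.547) ≈ 5.9897 half-lives elapsed in 166 days.
t½ = 166/5.9897 ≈ 27.714 days.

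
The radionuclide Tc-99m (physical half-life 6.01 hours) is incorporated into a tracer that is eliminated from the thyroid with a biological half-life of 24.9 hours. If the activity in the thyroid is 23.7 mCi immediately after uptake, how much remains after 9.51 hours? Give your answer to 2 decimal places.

1/t_eff = 1/t_phys + 1/t_biol = 1/6.01 + 1/24.9 = 0.20655 per hour.
t_eff = 6.01 × 24.9 / (6.01 + 24.9) ≈ 4.8414 hours.
Remaining = 23.7 × (1/2)^(9.51/4.8414) = 23.7 × (1/2)^1.9643 ≈ 6.0735 mCi.

6.07 mCi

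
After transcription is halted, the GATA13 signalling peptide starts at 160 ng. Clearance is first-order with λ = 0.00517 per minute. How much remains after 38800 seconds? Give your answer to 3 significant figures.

5.65 ng

t½ = ln 2 / λ = 0.69315 / 0.00517 ≈ 134.07 minutes.
Convert the elapsed time: 38800 seconds = 646.667 minutes.
Number of half-lives: n = 646.667/134.07 ≈ 4.8233.
Remaining = 160 × (1/2)^4.8233 = 160 × 0.035321 ≈ 5.6514 ng.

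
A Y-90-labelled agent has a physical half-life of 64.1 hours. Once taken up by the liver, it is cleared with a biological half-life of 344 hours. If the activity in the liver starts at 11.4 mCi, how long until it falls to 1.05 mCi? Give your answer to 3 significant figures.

1/t_eff = 1/t_phys + 1/t_biol = 1/64.1 + 1/344 = 0.018508 per hour.
t_eff = 64.1 × 344 / (64.1 + 344) ≈ 54.032 hours.
n = log₂(11.4/1.05) ≈ 3.4406; t = 3.4406 × 54.032 ≈ 185.9 hours.

186 hours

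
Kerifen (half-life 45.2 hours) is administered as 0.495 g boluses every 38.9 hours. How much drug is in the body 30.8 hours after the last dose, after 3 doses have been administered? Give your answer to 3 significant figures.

The 3 doses were given 108.6, 69.7, 30.8 hours ago.
Total = 0.495·(1/2)^(108.6/45.2) + 0.495·(1/2)^(69.7/45.2) + 0.495·(1/2)^(30.8/45.2)
      = 0.093613 + 0.16998 + 0.30866 ≈ 0.57225 g.

0.572 g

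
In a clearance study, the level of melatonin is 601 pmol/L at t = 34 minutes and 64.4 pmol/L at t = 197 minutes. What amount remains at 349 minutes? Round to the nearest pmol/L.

Over Δt = 197 − 34 = 163 minutes, the level fell by a factor of 601/64.4 ≈ 9.3323.
n = log₂(9.3323) ≈ 3.2222 half-lives, so t½ = 163/3.2222 ≈ 50.586 minutes.
From t = 197 to t = 349: 64.4 × (1/2)^((349−197)/50.586) ≈ 8.0234 pmol/L.

8 pmol/L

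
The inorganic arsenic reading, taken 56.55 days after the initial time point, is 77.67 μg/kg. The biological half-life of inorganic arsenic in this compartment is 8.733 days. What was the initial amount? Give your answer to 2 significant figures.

Number of half-lives elapsed: n = 56.55/8.733 ≈ 6.4754.
A₀ = A × 2^n = 77.67 × 2^6.4754 = 77.67 × 88.982 ≈ 6911.2 μg/kg.

6900 μg/kg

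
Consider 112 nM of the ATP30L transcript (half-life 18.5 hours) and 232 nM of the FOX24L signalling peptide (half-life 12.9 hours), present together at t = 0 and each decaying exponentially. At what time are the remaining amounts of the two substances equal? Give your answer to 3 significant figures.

Set 112·(1/2)^(t/18.5) = 232·(1/2)^(t/12.9).
Taking log₂: log₂(112/232) = t·(1/18.5 − 1/12.9).
log₂(0.48276) = -1.0506; 1/18.5 − 1/12.9 = -0.023465.
t = -1.0506 / -0.023465 ≈ 44.774 hours.

44.8 hours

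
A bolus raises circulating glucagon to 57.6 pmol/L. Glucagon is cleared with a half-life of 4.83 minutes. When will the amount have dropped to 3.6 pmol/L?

19.32 minutes

3.6/57.6 = 1/16, so 4 half-lives have elapsed.
t = 4 × 4.83 = 19.32 minutes.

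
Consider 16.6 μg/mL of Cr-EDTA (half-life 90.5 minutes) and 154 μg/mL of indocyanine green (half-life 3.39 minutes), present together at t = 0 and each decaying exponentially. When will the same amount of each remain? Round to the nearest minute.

11 minutes

Set 16.6·(1/2)^(t/90.5) = 154·(1/2)^(t/3.39).
Taking log₂: log₂(16.6/154) = t·(1/90.5 − 1/3.39).
log₂(0.10779) = -3.2137; 1/90.5 − 1/3.39 = -0.28394.
t = -3.2137 / -0.28394 ≈ 11.318 minutes.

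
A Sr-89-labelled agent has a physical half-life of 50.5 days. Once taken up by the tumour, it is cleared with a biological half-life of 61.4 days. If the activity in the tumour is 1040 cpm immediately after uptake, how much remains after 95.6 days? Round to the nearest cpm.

1/t_eff = 1/t_phys + 1/t_biol = 1/50.5 + 1/61.4 = 0.036089 per day.
t_eff = 50.5 × 61.4 / (50.5 + 61.4) ≈ 27.71 days.
Remaining = 1040 × (1/2)^(95.6/27.71) = 1040 × (1/2)^3.4501 ≈ 95.161 cpm.

95 cpm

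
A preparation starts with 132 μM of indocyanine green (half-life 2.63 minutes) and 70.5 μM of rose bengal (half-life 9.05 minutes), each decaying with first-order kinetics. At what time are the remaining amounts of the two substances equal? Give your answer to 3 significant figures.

3.35 minutes

Set 132·(1/2)^(t/2.63) = 70.5·(1/2)^(t/9.05).
Taking log₂: log₂(132/70.5) = t·(1/2.63 − 1/9.05).
log₂(1.8723) = 0.90484; 1/2.63 − 1/9.05 = 0.26973.
t = 0.90484 / 0.26973 ≈ 3.3546 minutes.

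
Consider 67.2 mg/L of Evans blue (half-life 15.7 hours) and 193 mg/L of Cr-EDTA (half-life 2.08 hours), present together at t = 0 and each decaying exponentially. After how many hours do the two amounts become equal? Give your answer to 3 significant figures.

Set 67.2·(1/2)^(t/15.7) = 193·(1/2)^(t/2.08).
Taking log₂: log₂(67.2/193) = t·(1/15.7 − 1/2.08).
log₂(0.34819) = -1.5221; 1/15.7 − 1/2.08 = -0.41707.
t = -1.5221 / -0.41707 ≈ 3.6494 hours.

3.65 hours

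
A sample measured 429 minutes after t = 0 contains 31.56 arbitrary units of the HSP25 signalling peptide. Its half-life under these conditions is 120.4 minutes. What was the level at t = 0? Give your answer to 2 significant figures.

370 arbitrary units

Number of half-lives elapsed: n = 429/120.4 ≈ 3.5631.
A₀ = A × 2^n = 31.56 × 2^3.5631 = 31.56 × 11.82 ≈ 373.03 arbitrary units.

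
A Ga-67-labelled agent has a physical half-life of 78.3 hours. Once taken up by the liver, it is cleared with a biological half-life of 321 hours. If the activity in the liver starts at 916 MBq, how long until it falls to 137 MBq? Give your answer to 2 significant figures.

170 hours

1/t_eff = 1/t_phys + 1/t_biol = 1/78.3 + 1/321 = 0.015887 per hour.
t_eff = 78.3 × 321 / (78.3 + 321) ≈ 62.946 hours.
n = log₂(916/137) ≈ 2.7412; t = 2.7412 × 62.946 ≈ 172.55 hours.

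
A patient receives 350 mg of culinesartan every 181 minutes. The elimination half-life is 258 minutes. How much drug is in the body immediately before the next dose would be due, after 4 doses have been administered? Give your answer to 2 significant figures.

The 4 doses were given 724, 543, 362, 181 minutes ago.
Total = 350·(1/2)^(724/258) + 350·(1/2)^(543/258) + 350·(1/2)^(362/258) + 350·(1/2)^(181/258)
      = 50.04 + 81.378 + 132.34 + 215.22 ≈ 478.98 mg.

480 mg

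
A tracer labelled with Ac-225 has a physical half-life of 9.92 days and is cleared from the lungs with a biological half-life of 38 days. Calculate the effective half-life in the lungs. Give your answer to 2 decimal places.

7.87 days

1/t_eff = 1/t_phys + 1/t_biol = 1/9.92 + 1/38 = 0.12712 per day.
t_eff = 9.92 × 38 / (9.92 + 38) ≈ 7.8664 days.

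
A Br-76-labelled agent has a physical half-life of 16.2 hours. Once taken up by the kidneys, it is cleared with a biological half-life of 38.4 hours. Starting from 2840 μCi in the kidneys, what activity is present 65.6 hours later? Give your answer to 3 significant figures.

52.5 μCi

1/t_eff = 1/t_phys + 1/t_biol = 1/16.2 + 1/38.4 = 0.08777 per hour.
t_eff = 16.2 × 38.4 / (16.2 + 38.4) ≈ 11.393 hours.
Remaining = 2840 × (1/2)^(65.6/11.393) = 2840 × (1/2)^5.7577 ≈ 52.49 μCi.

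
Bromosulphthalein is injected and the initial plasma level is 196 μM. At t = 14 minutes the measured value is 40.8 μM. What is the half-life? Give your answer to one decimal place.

A/A₀ = 40.8/196 ≈ 0.20816.
n = log₂(4.8039) ≈ 2.2642 half-lives elapsed in 14 minutes.
t½ = 14/2.2642 ≈ 6.1832 minutes.

6.2 minutes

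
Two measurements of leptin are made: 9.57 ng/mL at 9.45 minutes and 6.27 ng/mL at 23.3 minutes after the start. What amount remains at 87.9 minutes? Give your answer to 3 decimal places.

0.872 ng/mL

Over Δt = 23.3 − 9.45 = 13.85 minutes, the level fell by a factor of 9.57/6.27 ≈ 1.5263.
n = log₂(1.5263) ≈ 0.61005 half-lives, so t½ = 13.85/0.61005 ≈ 22.703 minutes.
From t = 23.3 to t = 87.9: 6.27 × (1/2)^((87.9−23.3)/22.703) ≈ 0.87237 ng/mL.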